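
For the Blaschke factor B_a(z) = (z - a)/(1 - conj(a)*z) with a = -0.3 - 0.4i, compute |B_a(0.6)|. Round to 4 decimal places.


Step 1: Numerator z0 - a = 0.6 - (-0.3 - 0.4i) = 0.9 + 0.4i
Step 2: Denominator 1 - conj(a)*z0 = 1 - (-0.3 + 0.4i)*0.6 = 1.18 - 0.24i
Step 3: |z0 - a|^2 = 0.9^2 + 0.4^2 = 0.97; |1 - conj(a)*z0|^2 = 1.18^2 + (-0.24)^2 = 1.45
Step 4: |B_a(0.6)| = sqrt(0.97 / 1.45) = sqrt(0.668966)
Step 5: = 0.8179

0.8179


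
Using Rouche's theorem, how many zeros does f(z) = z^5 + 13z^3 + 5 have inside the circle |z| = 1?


Step 1: On |z| = 1 the three terms have sizes |z^5| = 1^5 = 1, |13z^3| = 13*1^3 = 13, |5| = 5
Step 2: The dominant term is g(z) = 13z^3; let h(z) = z^5 + 5 so f = g + h
Step 3: On |z| = 1: |g| = 13 and |h| <= 1 + 5 = 6
Step 4: Since 13 > 6, |h| < |g| on |z| = 1, so by Rouche f has the same number of zeros as g inside |z| < 1
Step 5: g(z) = 13z^3 has 3 zeros (at the origin, multiplicity 3) inside |z| < 1. Answer = 3

3


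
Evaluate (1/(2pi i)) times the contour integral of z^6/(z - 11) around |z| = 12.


Step 1: f(z) = z^6, a = 11 is inside |z| = 12
Step 2: By Cauchy integral formula: (1/(2pi*i)) * integral = f(a)
Step 3: f(11) = 11^6 = 1771561

1771561


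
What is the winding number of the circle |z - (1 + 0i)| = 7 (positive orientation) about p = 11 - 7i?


Step 1: Center c = (1, 0), radius = 7
Step 2: |p - c|^2 = 10^2 + (-7)^2 = 149
Step 3: r^2 = 49
Step 4: |p-c| > r so winding number = 0

0


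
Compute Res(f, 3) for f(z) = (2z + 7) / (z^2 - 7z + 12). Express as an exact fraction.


Step 1: Q(z) = z^2 - 7z + 12 = (z - 3)(z - 4)
Step 2: Q'(z) = 2z - 7
Step 3: Q'(3) = -1, P(3) = 13
Step 4: Res = P(3)/Q'(3) = 13/(-1) = -13

-13


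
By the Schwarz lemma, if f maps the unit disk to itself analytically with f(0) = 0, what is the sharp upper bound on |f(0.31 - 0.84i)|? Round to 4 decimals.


Step 1: Schwarz lemma: if f: D -> D is analytic with f(0) = 0, then |f(z)| <= |z| for all z in D, and this is sharp (f(z) = z).
Step 2: |z0|^2 = 0.31^2 + (-0.84)^2 = 0.8017
Step 3: |z0| = sqrt(0.8017) = 0.895377
Step 4: Best bound = |z0| = 0.8954

0.8954


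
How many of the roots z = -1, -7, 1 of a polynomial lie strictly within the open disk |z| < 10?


Step 1: Check each root:
  z = -1: |-1| = 1 < 10
  z = -7: |-7| = 7 < 10
  z = 1: |1| = 1 < 10
Step 2: Count = 3

3


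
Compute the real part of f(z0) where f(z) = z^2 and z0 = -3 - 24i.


Step 1: z0 = -3 - 24i
Step 2: z0^2 = (-3)^2 - (-24)^2 + 144i
Step 3: real part = 9 - 576 = -567

-567


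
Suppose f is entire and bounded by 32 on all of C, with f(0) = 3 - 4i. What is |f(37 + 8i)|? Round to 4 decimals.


Step 1: By Liouville's theorem, a bounded entire function is constant.
Step 2: f(z) = f(0) = 3 - 4i for all z.
Step 3: |f(w)| = |3 - 4i| = sqrt(9 + 16)
Step 4: = 5.0

5.0


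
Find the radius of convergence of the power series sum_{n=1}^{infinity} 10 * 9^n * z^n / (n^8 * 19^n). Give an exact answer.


Step 1: General term a_n = 10 * 9^n / (n^8 * 19^n)
Step 2: By the root test, |a_n|^(1/n) = 10^(1/n) * 9 / (n^(8/n) * 19) -> 9/19 as n -> infinity (since 10^(1/n) -> 1 and n^(8/n) -> 1)
Step 3: R = 1/lim|a_n|^(1/n) = 19/9

19/9


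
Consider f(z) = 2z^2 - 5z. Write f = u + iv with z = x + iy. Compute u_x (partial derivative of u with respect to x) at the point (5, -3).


Step 1: f(z) = 2(x+iy)^2 - 5(x+iy) + 0
Step 2: u = 2(x^2 - y^2) - 5x + 0
Step 3: u_x = 4x - 5
Step 4: At (5, -3): u_x = 20 - 5 = 15

15


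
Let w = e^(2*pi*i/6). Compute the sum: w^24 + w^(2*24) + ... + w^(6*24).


Step 1: The sum sum_{j=1}^{n} w^(k*j) equals n if n | k, else 0.
Step 2: Here n = 6, k = 24
Step 3: Does n divide k? 6 | 24 -> True
Step 4: Sum = 6

6


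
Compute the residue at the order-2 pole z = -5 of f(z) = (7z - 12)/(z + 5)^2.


Step 1: Pole of order 2 at z = -5
Step 2: Res = lim d/dz [(z + 5)^2 * f(z)] as z -> -5
Step 3: (z + 5)^2 * f(z) = 7z - 12
Step 4: d/dz[7z - 12] = 7

7


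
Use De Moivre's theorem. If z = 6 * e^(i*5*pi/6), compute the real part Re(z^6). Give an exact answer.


Step 1: By De Moivre's theorem, z^6 = 6^6 * e^(i*6*5*pi/6) = 46656 * (cos(5*pi) + i*sin(5*pi))
Step 2: |z|^6 = 6^6 = 46656
Step 3: Reduce the angle mod 2*pi: 5*pi - 4*pi = pi
Step 4: cos(pi) = -1
Step 5: Re(z^6) = 46656 * (-1) = -46656

-46656


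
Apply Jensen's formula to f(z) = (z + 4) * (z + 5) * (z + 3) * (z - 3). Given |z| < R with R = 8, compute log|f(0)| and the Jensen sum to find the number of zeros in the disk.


Jensen's formula: (1/2pi)*integral log|f(Re^it)|dt = log|f(0)| + sum_{|a_k|<R} log(R/|a_k|)
Step 1: f(0) = 4 * 5 * 3 * (-3) = -180
Step 2: log|f(0)| = log|-4| + log|-5| + log|-3| + log|3| = 5.193
Step 3: Zeros inside |z| < 8: -4, -5, -3, 3
Step 4: Jensen sum = log(8/4) + log(8/5) + log(8/3) + log(8/3) = 3.1248
Step 5: n(R) = number of terms in the Jensen sum = count of zeros inside |z| < 8 = 4

4


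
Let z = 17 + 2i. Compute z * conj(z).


Step 1: conj(z) = 17 - 2i
Step 2: z * conj(z) = 17^2 + 2^2
Step 3: = 289 + 4 = 293

293


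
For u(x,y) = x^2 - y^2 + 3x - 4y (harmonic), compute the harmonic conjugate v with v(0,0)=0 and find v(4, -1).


Step 1: v_x = -u_y = 2y + 4
Step 2: v_y = u_x = 2x + 3
Step 3: v = 2xy + 4x + 3y + C
Step 4: v(0,0) = 0 => C = 0
Step 5: v(4, -1) = 5

5


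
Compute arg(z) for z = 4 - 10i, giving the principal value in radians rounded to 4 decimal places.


Step 1: z = 4 - 10i
Step 2: arg(z) = atan2(-10, 4)
Step 3: arg(z) = -1.1903

-1.1903


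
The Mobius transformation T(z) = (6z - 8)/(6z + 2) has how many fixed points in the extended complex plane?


Step 1: Fixed points satisfy T(z) = z
Step 2: 6z^2 - 4z + 8 = 0
Step 3: Discriminant = (-4)^2 - 4*6*8 = -176
Step 4: Number of fixed points = 2

2


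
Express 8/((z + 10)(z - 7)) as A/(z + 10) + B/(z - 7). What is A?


Step 1: Multiply both sides by (z + 10) and set z = -10
Step 2: A = 8 / (-10 - 7)
Step 3: A = 8 / (-17)
Step 4: A = -8/17

-8/17


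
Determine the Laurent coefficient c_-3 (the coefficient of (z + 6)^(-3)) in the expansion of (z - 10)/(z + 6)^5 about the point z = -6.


Step 1: Write the numerator in powers of (z + 6): z - 10 = (z + 6) + (1*(-6) - 10) = (z + 6) - 16
Step 2: Divide by (z + 6)^5: f(z) = -16(z + 6)^(-5) + (z + 6)^(-4)
Step 3: This finite sum is the Laurent series of f about z = -6.
Step 4: Only the powers -5 and -4 appear, so the coefficient of (z + 6)^(-3) = 0

0


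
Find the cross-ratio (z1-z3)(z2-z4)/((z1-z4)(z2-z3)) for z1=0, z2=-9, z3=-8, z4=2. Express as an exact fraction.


Step 1: (z1-z3)(z2-z4) = 8 * (-11) = -88
Step 2: (z1-z4)(z2-z3) = (-2) * (-1) = 2
Step 3: Cross-ratio = -88/2 = -44

-44


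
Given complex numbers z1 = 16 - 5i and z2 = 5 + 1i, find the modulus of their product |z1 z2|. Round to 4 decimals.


Step 1: |z1| = sqrt(16^2 + (-5)^2) = sqrt(281)
Step 2: |z2| = sqrt(5^2 + 1^2) = sqrt(26)
Step 3: |z1*z2| = |z1|*|z2| = sqrt(281) * sqrt(26) = sqrt(281 * 26) = sqrt(7306)
Step 4: = 85.4751

85.4751


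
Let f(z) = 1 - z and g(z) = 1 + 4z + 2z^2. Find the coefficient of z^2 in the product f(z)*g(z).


Step 1: z^2 term in f*g comes from: (1)*(2z^2) + (-z)*(4z) + (0)*(1)
Step 2: = 2 - 4 + 0
Step 3: = -2

-2


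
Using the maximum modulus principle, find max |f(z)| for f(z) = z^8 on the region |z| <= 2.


Step 1: On |z| = 2, |f(z)| = |z|^8 = 2^8
Step 2: By maximum modulus principle, maximum is on boundary.
Step 3: Maximum = 256 = 256

256


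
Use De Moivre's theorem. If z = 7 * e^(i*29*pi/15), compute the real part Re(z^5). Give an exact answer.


Step 1: By De Moivre's theorem, z^5 = 7^5 * e^(i*5*29*pi/15) = 16807 * (cos(29*pi/3) + i*sin(29*pi/3))
Step 2: |z|^5 = 7^5 = 16807
Step 3: Reduce the angle mod 2*pi: 29*pi/3 - 8*pi = 5*pi/3
Step 4: cos(5*pi/3) = 1/2
Step 5: Re(z^5) = 16807 * 1/2 = 16807/2

16807/2


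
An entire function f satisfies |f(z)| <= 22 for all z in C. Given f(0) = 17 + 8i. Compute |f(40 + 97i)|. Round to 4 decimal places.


Step 1: By Liouville's theorem, a bounded entire function is constant.
Step 2: f(z) = f(0) = 17 + 8i for all z.
Step 3: |f(w)| = |17 + 8i| = sqrt(289 + 64)
Step 4: = 18.7883

18.7883


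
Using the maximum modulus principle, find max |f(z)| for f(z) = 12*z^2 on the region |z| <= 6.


Step 1: On |z| = 6, |f(z)| = 12 * |z|^2 = 12 * 6^2
Step 2: By maximum modulus principle, maximum is on boundary.
Step 3: Maximum = 12 * 36 = 432

432


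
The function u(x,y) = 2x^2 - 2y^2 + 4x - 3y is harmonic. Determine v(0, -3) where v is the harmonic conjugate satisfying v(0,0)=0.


Step 1: v_x = -u_y = 4y + 3
Step 2: v_y = u_x = 4x + 4
Step 3: v = 4xy + 3x + 4y + C
Step 4: v(0,0) = 0 => C = 0
Step 5: v(0, -3) = -12

-12


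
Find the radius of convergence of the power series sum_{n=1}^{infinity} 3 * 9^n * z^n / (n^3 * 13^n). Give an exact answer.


Step 1: General term a_n = 3 * 9^n / (n^3 * 13^n)
Step 2: By the root test, |a_n|^(1/n) = 3^(1/n) * 9 / (n^(3/n) * 13) -> 9/13 as n -> infinity (since 3^(1/n) -> 1 and n^(3/n) -> 1)
Step 3: R = 1/lim|a_n|^(1/n) = 13/9

13/9


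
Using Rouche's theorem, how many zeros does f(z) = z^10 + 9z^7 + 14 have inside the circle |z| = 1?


Step 1: On |z| = 1 the three terms have sizes |z^10| = 1^10 = 1, |9z^7| = 9*1^7 = 9, |14| = 14
Step 2: The dominant term is g(z) = 14; let h(z) = z^10 + 9z^7 so f = g + h
Step 3: On |z| = 1: |g| = 14 and |h| <= 1 + 9 = 10
Step 4: Since 14 > 10, |h| < |g| on |z| = 1, so by Rouche f has the same number of zeros as g inside |z| < 1
Step 5: g(z) = 14 is a nonzero constant with no zeros inside |z| < 1. Answer = 0

0


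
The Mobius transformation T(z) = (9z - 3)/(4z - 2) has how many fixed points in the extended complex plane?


Step 1: Fixed points satisfy T(z) = z
Step 2: 4z^2 - 11z + 3 = 0
Step 3: Discriminant = (-11)^2 - 4*4*3 = 73
Step 4: Number of fixed points = 2

2


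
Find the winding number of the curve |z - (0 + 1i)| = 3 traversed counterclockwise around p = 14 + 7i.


Step 1: Center c = (0, 1), radius = 3
Step 2: |p - c|^2 = 14^2 + 6^2 = 232
Step 3: r^2 = 9
Step 4: |p-c| > r so winding number = 0

0


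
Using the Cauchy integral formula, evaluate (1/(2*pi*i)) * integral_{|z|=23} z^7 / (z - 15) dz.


Step 1: f(z) = z^7, a = 15 is inside |z| = 23
Step 2: By Cauchy integral formula: (1/(2pi*i)) * integral = f(a)
Step 3: f(15) = 15^7 = 170859375

170859375


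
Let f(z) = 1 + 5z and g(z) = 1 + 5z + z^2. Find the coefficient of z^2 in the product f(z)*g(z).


Step 1: z^2 term in f*g comes from: (1)*(z^2) + (5z)*(5z) + (0)*(1)
Step 2: = 1 + 25 + 0
Step 3: = 26

26


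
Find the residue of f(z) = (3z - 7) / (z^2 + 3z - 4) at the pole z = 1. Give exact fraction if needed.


Step 1: Q(z) = z^2 + 3z - 4 = (z - 1)(z + 4)
Step 2: Q'(z) = 2z + 3
Step 3: Q'(1) = 5, P(1) = -4
Step 4: Res = P(1)/Q'(1) = -4/5 = -4/5

-4/5


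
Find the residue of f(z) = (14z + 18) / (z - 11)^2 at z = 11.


Step 1: Pole of order 2 at z = 11
Step 2: Res = lim d/dz [(z - 11)^2 * f(z)] as z -> 11
Step 3: (z - 11)^2 * f(z) = 14z + 18
Step 4: d/dz[14z + 18] = 14

14


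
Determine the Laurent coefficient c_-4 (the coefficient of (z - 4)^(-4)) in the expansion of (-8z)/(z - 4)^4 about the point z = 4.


Step 1: Write the numerator in powers of (z - 4): -8z = -8(z - 4) + (-8*4 + 0) = -8(z - 4) - 32
Step 2: Divide by (z - 4)^4: f(z) = -32(z - 4)^(-4) - 8(z - 4)^(-3)
Step 3: This finite sum is the Laurent series of f about z = 4.
Step 4: Coefficient of (z - 4)^(-4) = -8*4 + 0 = -32

-32


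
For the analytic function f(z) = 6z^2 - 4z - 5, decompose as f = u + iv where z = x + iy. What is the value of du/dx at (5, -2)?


Step 1: f(z) = 6(x+iy)^2 - 4(x+iy) - 5
Step 2: u = 6(x^2 - y^2) - 4x - 5
Step 3: u_x = 12x - 4
Step 4: At (5, -2): u_x = 60 - 4 = 56

56


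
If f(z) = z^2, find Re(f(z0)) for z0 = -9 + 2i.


Step 1: z0 = -9 + 2i
Step 2: z0^2 = (-9)^2 - 2^2 - 36i
Step 3: real part = 81 - 4 = 77

77


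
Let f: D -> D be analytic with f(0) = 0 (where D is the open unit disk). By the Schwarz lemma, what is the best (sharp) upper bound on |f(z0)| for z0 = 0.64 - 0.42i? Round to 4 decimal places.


Step 1: Schwarz lemma: if f: D -> D is analytic with f(0) = 0, then |f(z)| <= |z| for all z in D, and this is sharp (f(z) = z).
Step 2: |z0|^2 = 0.64^2 + (-0.42)^2 = 0.586
Step 3: |z0| = sqrt(0.586) = 0.765506
Step 4: Best bound = |z0| = 0.7655

0.7655


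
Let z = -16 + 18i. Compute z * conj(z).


Step 1: conj(z) = -16 - 18i
Step 2: z * conj(z) = (-16)^2 + 18^2
Step 3: = 256 + 324 = 580

580


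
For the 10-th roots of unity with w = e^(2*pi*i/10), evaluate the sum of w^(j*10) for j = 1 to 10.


Step 1: The sum sum_{j=1}^{n} w^(k*j) equals n if n | k, else 0.
Step 2: Here n = 10, k = 10
Step 3: Does n divide k? 10 | 10 -> True
Step 4: Sum = 10

10


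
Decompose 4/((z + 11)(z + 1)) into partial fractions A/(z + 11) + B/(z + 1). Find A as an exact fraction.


Step 1: Multiply both sides by (z + 11) and set z = -11
Step 2: A = 4 / (-11 + 1)
Step 3: A = 4 / (-10)
Step 4: A = -2/5

-2/5


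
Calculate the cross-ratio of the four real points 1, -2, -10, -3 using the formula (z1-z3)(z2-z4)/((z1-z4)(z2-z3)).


Step 1: (z1-z3)(z2-z4) = 11 * 1 = 11
Step 2: (z1-z4)(z2-z3) = 4 * 8 = 32
Step 3: Cross-ratio = 11/32 = 11/32

11/32


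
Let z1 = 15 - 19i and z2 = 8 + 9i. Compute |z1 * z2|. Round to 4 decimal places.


Step 1: |z1| = sqrt(15^2 + (-19)^2) = sqrt(586)
Step 2: |z2| = sqrt(8^2 + 9^2) = sqrt(145)
Step 3: |z1*z2| = |z1|*|z2| = sqrt(586) * sqrt(145) = sqrt(586 * 145) = sqrt(84970)
Step 4: = 291.4961

291.4961


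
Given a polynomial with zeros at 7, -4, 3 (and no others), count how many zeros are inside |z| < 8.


Step 1: Check each root:
  z = 7: |7| = 7 < 8
  z = -4: |-4| = 4 < 8
  z = 3: |3| = 3 < 8
Step 2: Count = 3

3


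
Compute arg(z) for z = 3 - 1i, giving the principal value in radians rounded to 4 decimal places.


Step 1: z = 3 - 1i
Step 2: arg(z) = atan2(-1, 3)
Step 3: arg(z) = -0.3218

-0.3218


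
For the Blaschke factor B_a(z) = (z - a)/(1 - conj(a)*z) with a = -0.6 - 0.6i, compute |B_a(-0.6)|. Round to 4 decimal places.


Step 1: Numerator z0 - a = -0.6 - (-0.6 - 0.6i) = 0 + 0.6i
Step 2: Denominator 1 - conj(a)*z0 = 1 - (-0.6 + 0.6i)*(-0.6) = 0.64 + 0.36i
Step 3: |z0 - a|^2 = 0^2 + 0.6^2 = 0.36; |1 - conj(a)*z0|^2 = 0.64^2 + 0.36^2 = 0.5392
Step 4: |B_a(-0.6)| = sqrt(0.36 / 0.5392) = sqrt(0.667656)
Step 5: = 0.8171

0.8171


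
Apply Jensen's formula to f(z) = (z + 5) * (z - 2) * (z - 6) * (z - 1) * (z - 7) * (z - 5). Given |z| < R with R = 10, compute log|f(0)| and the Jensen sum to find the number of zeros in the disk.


Jensen's formula: (1/2pi)*integral log|f(Re^it)|dt = log|f(0)| + sum_{|a_k|<R} log(R/|a_k|)
Step 1: f(0) = 5 * (-2) * (-6) * (-1) * (-7) * (-5) = -2100
Step 2: log|f(0)| = log|-5| + log|2| + log|6| + log|1| + log|7| + log|5| = 7.6497
Step 3: Zeros inside |z| < 10: -5, 2, 6, 1, 7, 5
Step 4: Jensen sum = log(10/5) + log(10/2) + log(10/6) + log(10/1) + log(10/7) + log(10/5) = 6.1658
Step 5: n(R) = number of terms in the Jensen sum = count of zeros inside |z| < 10 = 6

6


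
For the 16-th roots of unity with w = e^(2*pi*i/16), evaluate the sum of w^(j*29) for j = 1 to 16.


Step 1: The sum sum_{j=1}^{n} w^(k*j) equals n if n | k, else 0.
Step 2: Here n = 16, k = 29
Step 3: Does n divide k? 16 | 29 -> False
Step 4: Sum = 0

0


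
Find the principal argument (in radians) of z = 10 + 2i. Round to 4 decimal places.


Step 1: z = 10 + 2i
Step 2: arg(z) = atan2(2, 10)
Step 3: arg(z) = 0.1974

0.1974


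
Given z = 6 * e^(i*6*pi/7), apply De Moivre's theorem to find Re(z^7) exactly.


Step 1: By De Moivre's theorem, z^7 = 6^7 * e^(i*7*6*pi/7) = 279936 * (cos(6*pi) + i*sin(6*pi))
Step 2: |z|^7 = 6^7 = 279936
Step 3: Reduce the angle mod 2*pi: 6*pi - 6*pi = 0
Step 4: cos(0) = 1
Step 5: Re(z^7) = 279936 * 1 = 279936

279936


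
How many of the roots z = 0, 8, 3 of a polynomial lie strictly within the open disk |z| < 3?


Step 1: Check each root:
  z = 0: |0| = 0 < 3
  z = 8: |8| = 8 >= 3
  z = 3: |3| = 3 >= 3
Step 2: Count = 1

1


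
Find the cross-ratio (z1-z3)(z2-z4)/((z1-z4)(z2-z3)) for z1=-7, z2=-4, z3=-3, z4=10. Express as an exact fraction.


Step 1: (z1-z3)(z2-z4) = (-4) * (-14) = 56
Step 2: (z1-z4)(z2-z3) = (-17) * (-1) = 17
Step 3: Cross-ratio = 56/17 = 56/17

56/17


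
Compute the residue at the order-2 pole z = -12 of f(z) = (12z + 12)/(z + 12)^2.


Step 1: Pole of order 2 at z = -12
Step 2: Res = lim d/dz [(z + 12)^2 * f(z)] as z -> -12
Step 3: (z + 12)^2 * f(z) = 12z + 12
Step 4: d/dz[12z + 12] = 12

12


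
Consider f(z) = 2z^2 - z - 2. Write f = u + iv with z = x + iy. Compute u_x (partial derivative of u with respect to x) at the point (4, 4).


Step 1: f(z) = 2(x+iy)^2 - (x+iy) - 2
Step 2: u = 2(x^2 - y^2) - x - 2
Step 3: u_x = 4x - 1
Step 4: At (4, 4): u_x = 16 - 1 = 15

15


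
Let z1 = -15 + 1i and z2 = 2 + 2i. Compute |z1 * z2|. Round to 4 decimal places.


Step 1: |z1| = sqrt((-15)^2 + 1^2) = sqrt(226)
Step 2: |z2| = sqrt(2^2 + 2^2) = sqrt(8)
Step 3: |z1*z2| = |z1|*|z2| = sqrt(226) * sqrt(8) = sqrt(226 * 8) = sqrt(1808)
Step 4: = 42.5206

42.5206


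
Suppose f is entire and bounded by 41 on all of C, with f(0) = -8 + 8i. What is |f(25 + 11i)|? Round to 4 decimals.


Step 1: By Liouville's theorem, a bounded entire function is constant.
Step 2: f(z) = f(0) = -8 + 8i for all z.
Step 3: |f(w)| = |-8 + 8i| = sqrt(64 + 64)
Step 4: = 11.3137

11.3137


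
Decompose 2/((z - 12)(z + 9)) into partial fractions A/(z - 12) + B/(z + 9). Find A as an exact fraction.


Step 1: Multiply both sides by (z - 12) and set z = 12
Step 2: A = 2 / (12 + 9)
Step 3: A = 2 / 21
Step 4: A = 2/21

2/21


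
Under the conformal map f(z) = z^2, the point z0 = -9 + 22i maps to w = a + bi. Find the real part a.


Step 1: z0 = -9 + 22i
Step 2: z0^2 = (-9)^2 - 22^2 - 396i
Step 3: real part = 81 - 484 = -403

-403


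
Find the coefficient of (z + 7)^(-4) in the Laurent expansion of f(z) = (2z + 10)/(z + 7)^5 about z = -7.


Step 1: Write the numerator in powers of (z + 7): 2z + 10 = 2(z + 7) + (2*(-7) + 10) = 2(z + 7) - 4
Step 2: Divide by (z + 7)^5: f(z) = -4(z + 7)^(-5) + 2(z + 7)^(-4)
Step 3: This finite sum is the Laurent series of f about z = -7.
Step 4: Coefficient of (z + 7)^(-4) = coefficient of (z + 7) in the re-centred numerator = 2

2


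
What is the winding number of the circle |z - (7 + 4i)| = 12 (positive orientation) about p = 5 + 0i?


Step 1: Center c = (7, 4), radius = 12
Step 2: |p - c|^2 = (-2)^2 + (-4)^2 = 20
Step 3: r^2 = 144
Step 4: |p-c| < r so winding number = 1

1


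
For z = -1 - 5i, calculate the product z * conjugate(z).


Step 1: conj(z) = -1 + 5i
Step 2: z * conj(z) = (-1)^2 + (-5)^2
Step 3: = 1 + 25 = 26

26


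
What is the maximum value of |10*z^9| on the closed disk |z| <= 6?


Step 1: On |z| = 6, |f(z)| = 10 * |z|^9 = 10 * 6^9
Step 2: By maximum modulus principle, maximum is on boundary.
Step 3: Maximum = 10 * 10077696 = 100776960

100776960


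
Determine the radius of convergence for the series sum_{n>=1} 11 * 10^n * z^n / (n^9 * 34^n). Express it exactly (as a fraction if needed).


Step 1: General term a_n = 11 * 10^n / (n^9 * 34^n)
Step 2: By the root test, |a_n|^(1/n) = 11^(1/n) * 10 / (n^(9/n) * 34) -> 10/34 as n -> infinity (since 11^(1/n) -> 1 and n^(9/n) -> 1)
Step 3: R = 1/lim|a_n|^(1/n) = 34/10 = 17/5

17/5


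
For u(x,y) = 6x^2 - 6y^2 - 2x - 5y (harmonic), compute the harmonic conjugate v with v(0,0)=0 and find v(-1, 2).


Step 1: v_x = -u_y = 12y + 5
Step 2: v_y = u_x = 12x - 2
Step 3: v = 12xy + 5x - 2y + C
Step 4: v(0,0) = 0 => C = 0
Step 5: v(-1, 2) = -33

-33


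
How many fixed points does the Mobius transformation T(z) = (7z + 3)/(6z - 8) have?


Step 1: Fixed points satisfy T(z) = z
Step 2: 6z^2 - 15z - 3 = 0
Step 3: Discriminant = (-15)^2 - 4*6*(-3) = 297
Step 4: Number of fixed points = 2

2


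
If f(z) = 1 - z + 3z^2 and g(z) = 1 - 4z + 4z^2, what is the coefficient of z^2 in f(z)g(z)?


Step 1: z^2 term in f*g comes from: (1)*(4z^2) + (-z)*(-4z) + (3z^2)*(1)
Step 2: = 4 + 4 + 3
Step 3: = 11

11


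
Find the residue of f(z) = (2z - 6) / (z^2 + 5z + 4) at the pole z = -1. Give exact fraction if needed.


Step 1: Q(z) = z^2 + 5z + 4 = (z + 1)(z + 4)
Step 2: Q'(z) = 2z + 5
Step 3: Q'(-1) = 3, P(-1) = -8
Step 4: Res = P(-1)/Q'(-1) = -8/3 = -8/3

-8/3


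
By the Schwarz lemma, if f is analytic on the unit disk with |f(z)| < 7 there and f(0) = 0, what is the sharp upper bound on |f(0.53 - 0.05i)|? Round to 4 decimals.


Step 1: g = f/7 maps D -> D with g(0) = 0, so by the Schwarz lemma |g(z)| <= |z|, i.e. |f(z)| <= 7|z|; this is sharp (f(z) = 7z).
Step 2: |z0|^2 = 0.53^2 + (-0.05)^2 = 0.2834
Step 3: |z0| = sqrt(0.2834) = 0.532353
Step 4: Best bound = 7 * |z0| = 7 * 0.532353 = 3.7265

3.7265


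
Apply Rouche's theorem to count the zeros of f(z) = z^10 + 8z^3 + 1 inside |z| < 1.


Step 1: On |z| = 1 the three terms have sizes |z^10| = 1^10 = 1, |8z^3| = 8*1^3 = 8, |1| = 1
Step 2: The dominant term is g(z) = 8z^3; let h(z) = z^10 + 1 so f = g + h
Step 3: On |z| = 1: |g| = 8 and |h| <= 1 + 1 = 2
Step 4: Since 8 > 2, |h| < |g| on |z| = 1, so by Rouche f has the same number of zeros as g inside |z| < 1
Step 5: g(z) = 8z^3 has 3 zeros (at the origin, multiplicity 3) inside |z| < 1. Answer = 3

3


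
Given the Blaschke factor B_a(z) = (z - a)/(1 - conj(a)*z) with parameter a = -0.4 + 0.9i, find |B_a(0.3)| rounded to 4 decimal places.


Step 1: Numerator z0 - a = 0.3 - (-0.4 + 0.9i) = 0.7 - 0.9i
Step 2: Denominator 1 - conj(a)*z0 = 1 - (-0.4 - 0.9i)*0.3 = 1.12 + 0.27i
Step 3: |z0 - a|^2 = 0.7^2 + (-0.9)^2 = 1.3; |1 - conj(a)*z0|^2 = 1.12^2 + 0.27^2 = 1.3273
Step 4: |B_a(0.3)| = sqrt(1.3 / 1.3273) = sqrt(0.979432)
Step 5: = 0.9897

0.9897


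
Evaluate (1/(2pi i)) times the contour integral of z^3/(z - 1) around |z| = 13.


Step 1: f(z) = z^3, a = 1 is inside |z| = 13
Step 2: By Cauchy integral formula: (1/(2pi*i)) * integral = f(a)
Step 3: f(1) = 1^3 = 1

1


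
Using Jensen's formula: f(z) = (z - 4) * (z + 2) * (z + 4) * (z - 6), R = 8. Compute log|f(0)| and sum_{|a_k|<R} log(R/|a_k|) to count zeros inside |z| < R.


Jensen's formula: (1/2pi)*integral log|f(Re^it)|dt = log|f(0)| + sum_{|a_k|<R} log(R/|a_k|)
Step 1: f(0) = (-4) * 2 * 4 * (-6) = 192
Step 2: log|f(0)| = log|4| + log|-2| + log|-4| + log|6| = 5.2575
Step 3: Zeros inside |z| < 8: 4, -2, -4, 6
Step 4: Jensen sum = log(8/4) + log(8/2) + log(8/4) + log(8/6) = 3.0603
Step 5: n(R) = number of terms in the Jensen sum = count of zeros inside |z| < 8 = 4

4


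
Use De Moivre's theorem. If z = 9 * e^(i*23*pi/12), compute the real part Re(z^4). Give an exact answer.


Step 1: By De Moivre's theorem, z^4 = 9^4 * e^(i*4*23*pi/12) = 6561 * (cos(23*pi/3) + i*sin(23*pi/3))
Step 2: |z|^4 = 9^4 = 6561
Step 3: Reduce the angle mod 2*pi: 23*pi/3 - 6*pi = 5*pi/3
Step 4: cos(5*pi/3) = 1/2
Step 5: Re(z^4) = 6561 * 1/2 = 6561/2

6561/2


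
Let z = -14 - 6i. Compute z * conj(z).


Step 1: conj(z) = -14 + 6i
Step 2: z * conj(z) = (-14)^2 + (-6)^2
Step 3: = 196 + 36 = 232

232


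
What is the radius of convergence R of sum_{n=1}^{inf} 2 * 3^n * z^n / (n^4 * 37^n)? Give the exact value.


Step 1: General term a_n = 2 * 3^n / (n^4 * 37^n)
Step 2: By the root test, |a_n|^(1/n) = 2^(1/n) * 3 / (n^(4/n) * 37) -> 3/37 as n -> infinity (since 2^(1/n) -> 1 and n^(4/n) -> 1)
Step 3: R = 1/lim|a_n|^(1/n) = 37/3

37/3


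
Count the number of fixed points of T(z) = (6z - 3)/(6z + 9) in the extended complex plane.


Step 1: Fixed points satisfy T(z) = z
Step 2: 6z^2 + 3z + 3 = 0
Step 3: Discriminant = 3^2 - 4*6*3 = -63
Step 4: Number of fixed points = 2

2


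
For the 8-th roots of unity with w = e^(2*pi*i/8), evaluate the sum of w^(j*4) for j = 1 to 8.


Step 1: The sum sum_{j=1}^{n} w^(k*j) equals n if n | k, else 0.
Step 2: Here n = 8, k = 4
Step 3: Does n divide k? 8 | 4 -> False
Step 4: Sum = 0

0


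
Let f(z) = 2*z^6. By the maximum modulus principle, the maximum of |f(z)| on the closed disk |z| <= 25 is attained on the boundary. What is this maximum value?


Step 1: On |z| = 25, |f(z)| = 2 * |z|^6 = 2 * 25^6
Step 2: By maximum modulus principle, maximum is on boundary.
Step 3: Maximum = 2 * 244140625 = 488281250

488281250


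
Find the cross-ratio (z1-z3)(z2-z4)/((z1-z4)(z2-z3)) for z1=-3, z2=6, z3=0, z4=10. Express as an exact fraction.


Step 1: (z1-z3)(z2-z4) = (-3) * (-4) = 12
Step 2: (z1-z4)(z2-z3) = (-13) * 6 = -78
Step 3: Cross-ratio = -12/78 = -2/13

-2/13


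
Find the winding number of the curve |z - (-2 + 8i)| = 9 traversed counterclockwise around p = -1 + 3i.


Step 1: Center c = (-2, 8), radius = 9
Step 2: |p - c|^2 = 1^2 + (-5)^2 = 26
Step 3: r^2 = 81
Step 4: |p-c| < r so winding number = 1

1


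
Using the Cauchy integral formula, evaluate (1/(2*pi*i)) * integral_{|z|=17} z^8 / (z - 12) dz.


Step 1: f(z) = z^8, a = 12 is inside |z| = 17
Step 2: By Cauchy integral formula: (1/(2pi*i)) * integral = f(a)
Step 3: f(12) = 12^8 = 429981696

429981696


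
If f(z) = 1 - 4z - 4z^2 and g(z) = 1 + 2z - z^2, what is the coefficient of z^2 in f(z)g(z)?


Step 1: z^2 term in f*g comes from: (1)*(-z^2) + (-4z)*(2z) + (-4z^2)*(1)
Step 2: = -1 - 8 - 4
Step 3: = -13

-13


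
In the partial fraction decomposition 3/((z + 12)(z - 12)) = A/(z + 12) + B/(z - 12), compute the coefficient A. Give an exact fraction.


Step 1: Multiply both sides by (z + 12) and set z = -12
Step 2: A = 3 / (-12 - 12)
Step 3: A = 3 / (-24)
Step 4: A = -1/8

-1/8


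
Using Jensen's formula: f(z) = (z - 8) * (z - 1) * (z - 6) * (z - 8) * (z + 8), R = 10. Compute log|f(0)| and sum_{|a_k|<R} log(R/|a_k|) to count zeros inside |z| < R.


Jensen's formula: (1/2pi)*integral log|f(Re^it)|dt = log|f(0)| + sum_{|a_k|<R} log(R/|a_k|)
Step 1: f(0) = (-8) * (-1) * (-6) * (-8) * 8 = 3072
Step 2: log|f(0)| = log|8| + log|1| + log|6| + log|8| + log|-8| = 8.0301
Step 3: Zeros inside |z| < 10: 8, 1, 6, 8, -8
Step 4: Jensen sum = log(10/8) + log(10/1) + log(10/6) + log(10/8) + log(10/8) = 3.4828
Step 5: n(R) = number of terms in the Jensen sum = count of zeros inside |z| < 10 = 5

5


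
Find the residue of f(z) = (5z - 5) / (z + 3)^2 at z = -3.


Step 1: Pole of order 2 at z = -3
Step 2: Res = lim d/dz [(z + 3)^2 * f(z)] as z -> -3
Step 3: (z + 3)^2 * f(z) = 5z - 5
Step 4: d/dz[5z - 5] = 5

5


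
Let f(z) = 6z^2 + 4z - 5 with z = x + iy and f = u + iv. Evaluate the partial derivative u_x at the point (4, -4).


Step 1: f(z) = 6(x+iy)^2 + 4(x+iy) - 5
Step 2: u = 6(x^2 - y^2) + 4x - 5
Step 3: u_x = 12x + 4
Step 4: At (4, -4): u_x = 48 + 4 = 52

52


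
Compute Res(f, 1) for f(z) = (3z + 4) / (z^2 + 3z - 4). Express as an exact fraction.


Step 1: Q(z) = z^2 + 3z - 4 = (z - 1)(z + 4)
Step 2: Q'(z) = 2z + 3
Step 3: Q'(1) = 5, P(1) = 7
Step 4: Res = P(1)/Q'(1) = 7/5 = 7/5

7/5


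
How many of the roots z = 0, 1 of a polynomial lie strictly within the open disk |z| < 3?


Step 1: Check each root:
  z = 0: |0| = 0 < 3
  z = 1: |1| = 1 < 3
Step 2: Count = 2

2


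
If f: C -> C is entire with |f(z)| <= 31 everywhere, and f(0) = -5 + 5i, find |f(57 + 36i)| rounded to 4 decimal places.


Step 1: By Liouville's theorem, a bounded entire function is constant.
Step 2: f(z) = f(0) = -5 + 5i for all z.
Step 3: |f(w)| = |-5 + 5i| = sqrt(25 + 25)
Step 4: = 7.0711

7.0711


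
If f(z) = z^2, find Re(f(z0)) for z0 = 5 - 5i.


Step 1: z0 = 5 - 5i
Step 2: z0^2 = 5^2 - (-5)^2 - 50i
Step 3: real part = 25 - 25 = 0

0


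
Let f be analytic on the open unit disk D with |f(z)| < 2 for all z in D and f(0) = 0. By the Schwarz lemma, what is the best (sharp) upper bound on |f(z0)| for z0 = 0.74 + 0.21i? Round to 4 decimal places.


Step 1: g = f/2 maps D -> D with g(0) = 0, so by the Schwarz lemma |g(z)| <= |z|, i.e. |f(z)| <= 2|z|; this is sharp (f(z) = 2z).
Step 2: |z0|^2 = 0.74^2 + 0.21^2 = 0.5917
Step 3: |z0| = sqrt(0.5917) = 0.76922
Step 4: Best bound = 2 * |z0| = 2 * 0.76922 = 1.5384

1.5384


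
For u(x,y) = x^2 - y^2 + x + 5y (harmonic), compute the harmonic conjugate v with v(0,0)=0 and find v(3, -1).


Step 1: v_x = -u_y = 2y - 5
Step 2: v_y = u_x = 2x + 1
Step 3: v = 2xy - 5x + y + C
Step 4: v(0,0) = 0 => C = 0
Step 5: v(3, -1) = -22

-22


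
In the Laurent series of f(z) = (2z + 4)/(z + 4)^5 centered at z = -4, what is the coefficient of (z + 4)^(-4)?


Step 1: Write the numerator in powers of (z + 4): 2z + 4 = 2(z + 4) + (2*(-4) + 4) = 2(z + 4) - 4
Step 2: Divide by (z + 4)^5: f(z) = -4(z + 4)^(-5) + 2(z + 4)^(-4)
Step 3: This finite sum is the Laurent series of f about z = -4.
Step 4: Coefficient of (z + 4)^(-4) = coefficient of (z + 4) in the re-centred numerator = 2

2


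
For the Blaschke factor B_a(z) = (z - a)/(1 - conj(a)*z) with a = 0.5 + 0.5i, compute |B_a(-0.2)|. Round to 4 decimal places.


Step 1: Numerator z0 - a = -0.2 - (0.5 + 0.5i) = -0.7 - 0.5i
Step 2: Denominator 1 - conj(a)*z0 = 1 - (0.5 - 0.5i)*(-0.2) = 1.1 - 0.1i
Step 3: |z0 - a|^2 = (-0.7)^2 + (-0.5)^2 = 0.74; |1 - conj(a)*z0|^2 = 1.1^2 + (-0.1)^2 = 1.22
Step 4: |B_a(-0.2)| = sqrt(0.74 / 1.22) = sqrt(0.606557)
Step 5: = 0.7788

0.7788


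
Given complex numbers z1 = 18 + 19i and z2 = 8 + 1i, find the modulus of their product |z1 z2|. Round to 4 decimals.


Step 1: |z1| = sqrt(18^2 + 19^2) = sqrt(685)
Step 2: |z2| = sqrt(8^2 + 1^2) = sqrt(65)
Step 3: |z1*z2| = |z1|*|z2| = sqrt(685) * sqrt(65) = sqrt(685 * 65) = sqrt(44525)
Step 4: = 211.0095

211.0095


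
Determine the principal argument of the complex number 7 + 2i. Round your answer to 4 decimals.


Step 1: z = 7 + 2i
Step 2: arg(z) = atan2(2, 7)
Step 3: arg(z) = 0.2783

0.2783


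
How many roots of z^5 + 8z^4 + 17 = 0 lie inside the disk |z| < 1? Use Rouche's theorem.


Step 1: On |z| = 1 the three terms have sizes |z^5| = 1^5 = 1, |8z^4| = 8*1^4 = 8, |17| = 17
Step 2: The dominant term is g(z) = 17; let h(z) = z^5 + 8z^4 so f = g + h
Step 3: On |z| = 1: |g| = 17 and |h| <= 1 + 8 = 9
Step 4: Since 17 > 9, |h| < |g| on |z| = 1, so by Rouche f has the same number of zeros as g inside |z| < 1
Step 5: g(z) = 17 is a nonzero constant with no zeros inside |z| < 1. Answer = 0

0


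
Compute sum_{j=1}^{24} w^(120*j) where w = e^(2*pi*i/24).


Step 1: The sum sum_{j=1}^{n} w^(k*j) equals n if n | k, else 0.
Step 2: Here n = 24, k = 120
Step 3: Does n divide k? 24 | 120 -> True
Step 4: Sum = 24

24


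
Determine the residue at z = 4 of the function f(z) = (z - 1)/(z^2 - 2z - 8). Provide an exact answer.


Step 1: Q(z) = z^2 - 2z - 8 = (z - 4)(z + 2)
Step 2: Q'(z) = 2z - 2
Step 3: Q'(4) = 6, P(4) = 3
Step 4: Res = P(4)/Q'(4) = 3/6 = 1/2

1/2


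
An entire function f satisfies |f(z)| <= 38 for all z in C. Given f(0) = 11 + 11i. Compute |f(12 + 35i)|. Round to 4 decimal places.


Step 1: By Liouville's theorem, a bounded entire function is constant.
Step 2: f(z) = f(0) = 11 + 11i for all z.
Step 3: |f(w)| = |11 + 11i| = sqrt(121 + 121)
Step 4: = 15.5563

15.5563


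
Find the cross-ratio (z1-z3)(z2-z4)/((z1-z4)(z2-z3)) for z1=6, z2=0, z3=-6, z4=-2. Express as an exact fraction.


Step 1: (z1-z3)(z2-z4) = 12 * 2 = 24
Step 2: (z1-z4)(z2-z3) = 8 * 6 = 48
Step 3: Cross-ratio = 24/48 = 1/2

1/2


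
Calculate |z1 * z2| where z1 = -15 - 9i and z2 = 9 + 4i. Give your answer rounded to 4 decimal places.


Step 1: |z1| = sqrt((-15)^2 + (-9)^2) = sqrt(306)
Step 2: |z2| = sqrt(9^2 + 4^2) = sqrt(97)
Step 3: |z1*z2| = |z1|*|z2| = sqrt(306) * sqrt(97) = sqrt(306 * 97) = sqrt(29682)
Step 4: = 172.2846

172.2846


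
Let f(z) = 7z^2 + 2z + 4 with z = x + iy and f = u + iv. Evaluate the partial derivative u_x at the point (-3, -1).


Step 1: f(z) = 7(x+iy)^2 + 2(x+iy) + 4
Step 2: u = 7(x^2 - y^2) + 2x + 4
Step 3: u_x = 14x + 2
Step 4: At (-3, -1): u_x = -42 + 2 = -40

-40


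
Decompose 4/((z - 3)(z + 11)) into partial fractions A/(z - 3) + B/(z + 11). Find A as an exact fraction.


Step 1: Multiply both sides by (z - 3) and set z = 3
Step 2: A = 4 / (3 + 11)
Step 3: A = 4 / 14
Step 4: A = 2/7

2/7


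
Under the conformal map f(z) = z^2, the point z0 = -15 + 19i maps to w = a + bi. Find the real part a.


Step 1: z0 = -15 + 19i
Step 2: z0^2 = (-15)^2 - 19^2 - 570i
Step 3: real part = 225 - 361 = -136

-136


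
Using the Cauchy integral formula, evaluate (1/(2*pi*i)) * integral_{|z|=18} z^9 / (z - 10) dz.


Step 1: f(z) = z^9, a = 10 is inside |z| = 18
Step 2: By Cauchy integral formula: (1/(2pi*i)) * integral = f(a)
Step 3: f(10) = 10^9 = 1000000000

1000000000


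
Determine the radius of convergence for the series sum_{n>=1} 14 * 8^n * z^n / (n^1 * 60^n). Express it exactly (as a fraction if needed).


Step 1: General term a_n = 14 * 8^n / (n^1 * 60^n)
Step 2: By the root test, |a_n|^(1/n) = 14^(1/n) * 8 / (n^(1/n) * 60) -> 8/60 as n -> infinity (since 14^(1/n) -> 1 and n^(1/n) -> 1)
Step 3: R = 1/lim|a_n|^(1/n) = 60/8 = 15/2

15/2


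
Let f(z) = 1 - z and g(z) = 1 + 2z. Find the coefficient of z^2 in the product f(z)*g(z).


Step 1: z^2 term in f*g comes from: (1)*(0) + (-z)*(2z) + (0)*(1)
Step 2: = 0 - 2 + 0
Step 3: = -2

-2


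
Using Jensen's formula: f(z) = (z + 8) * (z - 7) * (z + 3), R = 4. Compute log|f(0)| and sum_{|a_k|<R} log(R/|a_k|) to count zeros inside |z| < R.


Jensen's formula: (1/2pi)*integral log|f(Re^it)|dt = log|f(0)| + sum_{|a_k|<R} log(R/|a_k|)
Step 1: f(0) = 8 * (-7) * 3 = -168
Step 2: log|f(0)| = log|-8| + log|7| + log|-3| = 5.124
Step 3: Zeros inside |z| < 4: -3
Step 4: Jensen sum = log(4/3) = 0.2877
Step 5: n(R) = number of terms in the Jensen sum = count of zeros inside |z| < 4 = 1

1


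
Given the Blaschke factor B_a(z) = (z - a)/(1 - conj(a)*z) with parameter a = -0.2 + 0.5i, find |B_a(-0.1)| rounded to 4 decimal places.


Step 1: Numerator z0 - a = -0.1 - (-0.2 + 0.5i) = 0.1 - 0.5i
Step 2: Denominator 1 - conj(a)*z0 = 1 - (-0.2 - 0.5i)*(-0.1) = 0.98 - 0.05i
Step 3: |z0 - a|^2 = 0.1^2 + (-0.5)^2 = 0.26; |1 - conj(a)*z0|^2 = 0.98^2 + (-0.05)^2 = 0.9629
Step 4: |B_a(-0.1)| = sqrt(0.26 / 0.9629) = sqrt(0.270018)
Step 5: = 0.5196

0.5196


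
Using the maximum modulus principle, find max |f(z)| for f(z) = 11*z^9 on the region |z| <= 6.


Step 1: On |z| = 6, |f(z)| = 11 * |z|^9 = 11 * 6^9
Step 2: By maximum modulus principle, maximum is on boundary.
Step 3: Maximum = 11 * 10077696 = 110854656

110854656


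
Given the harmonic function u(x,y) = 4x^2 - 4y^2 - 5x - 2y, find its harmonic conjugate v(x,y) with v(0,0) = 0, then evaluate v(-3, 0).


Step 1: v_x = -u_y = 8y + 2
Step 2: v_y = u_x = 8x - 5
Step 3: v = 8xy + 2x - 5y + C
Step 4: v(0,0) = 0 => C = 0
Step 5: v(-3, 0) = -6

-6


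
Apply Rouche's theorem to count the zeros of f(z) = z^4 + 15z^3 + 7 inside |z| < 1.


Step 1: On |z| = 1 the three terms have sizes |z^4| = 1^4 = 1, |15z^3| = 15*1^3 = 15, |7| = 7
Step 2: The dominant term is g(z) = 15z^3; let h(z) = z^4 + 7 so f = g + h
Step 3: On |z| = 1: |g| = 15 and |h| <= 1 + 7 = 8
Step 4: Since 15 > 8, |h| < |g| on |z| = 1, so by Rouche f has the same number of zeros as g inside |z| < 1
Step 5: g(z) = 15z^3 has 3 zeros (at the origin, multiplicity 3) inside |z| < 1. Answer = 3

3


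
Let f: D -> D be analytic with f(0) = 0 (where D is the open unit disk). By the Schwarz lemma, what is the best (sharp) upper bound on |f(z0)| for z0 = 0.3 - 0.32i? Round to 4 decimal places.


Step 1: Schwarz lemma: if f: D -> D is analytic with f(0) = 0, then |f(z)| <= |z| for all z in D, and this is sharp (f(z) = z).
Step 2: |z0|^2 = 0.3^2 + (-0.32)^2 = 0.1924
Step 3: |z0| = sqrt(0.1924) = 0.438634
Step 4: Best bound = |z0| = 0.4386

0.4386


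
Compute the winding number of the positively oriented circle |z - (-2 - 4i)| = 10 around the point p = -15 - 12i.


Step 1: Center c = (-2, -4), radius = 10
Step 2: |p - c|^2 = (-13)^2 + (-8)^2 = 233
Step 3: r^2 = 100
Step 4: |p-c| > r so winding number = 0

0


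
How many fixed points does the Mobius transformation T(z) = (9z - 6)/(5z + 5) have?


Step 1: Fixed points satisfy T(z) = z
Step 2: 5z^2 - 4z + 6 = 0
Step 3: Discriminant = (-4)^2 - 4*5*6 = -104
Step 4: Number of fixed points = 2

2


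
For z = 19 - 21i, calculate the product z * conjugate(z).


Step 1: conj(z) = 19 + 21i
Step 2: z * conj(z) = 19^2 + (-21)^2
Step 3: = 361 + 441 = 802

802


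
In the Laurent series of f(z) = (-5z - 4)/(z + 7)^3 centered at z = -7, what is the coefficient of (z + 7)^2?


Step 1: Write the numerator in powers of (z + 7): -5z - 4 = -5(z + 7) + (-5*(-7) - 4) = -5(z + 7) + 31
Step 2: Divide by (z + 7)^3: f(z) = 31(z + 7)^(-3) - 5(z + 7)^(-2)
Step 3: This finite sum is the Laurent series of f about z = -7.
Step 4: Only the powers -3 and -2 appear, so the coefficient of (z + 7)^2 = 0

0


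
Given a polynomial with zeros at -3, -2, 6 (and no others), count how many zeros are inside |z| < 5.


Step 1: Check each root:
  z = -3: |-3| = 3 < 5
  z = -2: |-2| = 2 < 5
  z = 6: |6| = 6 >= 5
Step 2: Count = 2

2


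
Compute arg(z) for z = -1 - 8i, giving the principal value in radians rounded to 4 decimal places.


Step 1: z = -1 - 8i
Step 2: arg(z) = atan2(-8, -1)
Step 3: arg(z) = -1.6952

-1.6952


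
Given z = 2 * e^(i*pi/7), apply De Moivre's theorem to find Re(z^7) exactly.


Step 1: By De Moivre's theorem, z^7 = 2^7 * e^(i*7*pi/7) = 128 * (cos(pi) + i*sin(pi))
Step 2: |z|^7 = 2^7 = 128
Step 3: The angle pi already lies in [0, 2*pi)
Step 4: cos(pi) = -1
Step 5: Re(z^7) = 128 * (-1) = -128

-128


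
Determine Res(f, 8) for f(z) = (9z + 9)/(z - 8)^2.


Step 1: Pole of order 2 at z = 8
Step 2: Res = lim d/dz [(z - 8)^2 * f(z)] as z -> 8
Step 3: (z - 8)^2 * f(z) = 9z + 9
Step 4: d/dz[9z + 9] = 9

9


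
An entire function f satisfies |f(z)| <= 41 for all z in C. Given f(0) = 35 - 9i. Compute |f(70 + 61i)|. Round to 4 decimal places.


Step 1: By Liouville's theorem, a bounded entire function is constant.
Step 2: f(z) = f(0) = 35 - 9i for all z.
Step 3: |f(w)| = |35 - 9i| = sqrt(1225 + 81)
Step 4: = 36.1386

36.1386


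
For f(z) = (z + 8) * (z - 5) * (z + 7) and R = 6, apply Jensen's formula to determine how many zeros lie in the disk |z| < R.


Jensen's formula: (1/2pi)*integral log|f(Re^it)|dt = log|f(0)| + sum_{|a_k|<R} log(R/|a_k|)
Step 1: f(0) = 8 * (-5) * 7 = -280
Step 2: log|f(0)| = log|-8| + log|5| + log|-7| = 5.6348
Step 3: Zeros inside |z| < 6: 5
Step 4: Jensen sum = log(6/5) = 0.1823
Step 5: n(R) = number of terms in the Jensen sum = count of zeros inside |z| < 6 = 1

1


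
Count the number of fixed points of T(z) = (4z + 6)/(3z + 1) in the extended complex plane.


Step 1: Fixed points satisfy T(z) = z
Step 2: 3z^2 - 3z - 6 = 0
Step 3: Discriminant = (-3)^2 - 4*3*(-6) = 81
Step 4: Number of fixed points = 2

2


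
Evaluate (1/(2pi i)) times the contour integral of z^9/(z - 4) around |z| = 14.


Step 1: f(z) = z^9, a = 4 is inside |z| = 14
Step 2: By Cauchy integral formula: (1/(2pi*i)) * integral = f(a)
Step 3: f(4) = 4^9 = 262144

262144


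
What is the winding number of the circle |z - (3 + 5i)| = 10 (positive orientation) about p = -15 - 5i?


Step 1: Center c = (3, 5), radius = 10
Step 2: |p - c|^2 = (-18)^2 + (-10)^2 = 424
Step 3: r^2 = 100
Step 4: |p-c| > r so winding number = 0

0


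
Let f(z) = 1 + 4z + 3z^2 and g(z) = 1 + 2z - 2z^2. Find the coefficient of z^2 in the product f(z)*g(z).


Step 1: z^2 term in f*g comes from: (1)*(-2z^2) + (4z)*(2z) + (3z^2)*(1)
Step 2: = -2 + 8 + 3
Step 3: = 9

9


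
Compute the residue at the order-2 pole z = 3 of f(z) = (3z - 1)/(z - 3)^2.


Step 1: Pole of order 2 at z = 3
Step 2: Res = lim d/dz [(z - 3)^2 * f(z)] as z -> 3
Step 3: (z - 3)^2 * f(z) = 3z - 1
Step 4: d/dz[3z - 1] = 3

3


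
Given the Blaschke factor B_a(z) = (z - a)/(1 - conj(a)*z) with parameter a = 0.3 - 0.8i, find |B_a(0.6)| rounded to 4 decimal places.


Step 1: Numerator z0 - a = 0.6 - (0.3 - 0.8i) = 0.3 + 0.8i
Step 2: Denominator 1 - conj(a)*z0 = 1 - (0.3 + 0.8i)*0.6 = 0.82 - 0.48i
Step 3: |z0 - a|^2 = 0.3^2 + 0.8^2 = 0.73; |1 - conj(a)*z0|^2 = 0.82^2 + (-0.48)^2 = 0.9028
Step 4: |B_a(0.6)| = sqrt(0.73 / 0.9028) = sqrt(0.808595)
Step 5: = 0.8992

0.8992
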